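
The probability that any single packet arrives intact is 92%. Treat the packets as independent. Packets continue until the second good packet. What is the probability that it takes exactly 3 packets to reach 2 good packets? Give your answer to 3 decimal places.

0.135

Y = trial on which the second success occurs; negative binomial, r=2, p=0.92.
P(Y=3) = C(2,1) · p^2 · (1−p)^1
= 2 · 0.8464 · 0.08 = 0.13542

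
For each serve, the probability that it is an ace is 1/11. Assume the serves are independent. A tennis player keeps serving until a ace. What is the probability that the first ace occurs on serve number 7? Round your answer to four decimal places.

Geometric (trials to first success), p = 0.090909.
P(Y = 7) = (1−p)^6 · p = 0.56447 · 0.090909 = 0.051316

0.0513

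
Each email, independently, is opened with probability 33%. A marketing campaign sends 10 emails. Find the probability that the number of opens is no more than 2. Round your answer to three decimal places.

0.307

X ~ Binomial(10, 0.33); P(X ≤ 2) = Σ C(10,k) p^k (1−p)^(10−k) over k:
  k=0: C(10,0)·0.33^0·0.67^10 = 0.01823
  k=1: C(10,1)·0.33^1·0.67^9 = 0.08978
  k=2: C(10,2)·0.33^2·0.67^8 = 0.19899
Total = 0.30700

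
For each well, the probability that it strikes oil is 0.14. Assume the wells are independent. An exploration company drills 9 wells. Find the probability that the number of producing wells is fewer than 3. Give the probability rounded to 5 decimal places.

0.87984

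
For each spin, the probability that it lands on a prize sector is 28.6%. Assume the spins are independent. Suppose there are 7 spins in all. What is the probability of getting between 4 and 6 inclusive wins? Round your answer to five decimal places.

0.10846

X ~ Binomial(7, 0.286); P(4 ≤ X ≤ 6) = Σ C(7,k) p^k (1−p)^(7−k) over k:
  k=4: C(7,4)·0.286^4·0.714^3 = 0.0852367
  k=5: C(7,5)·0.286^5·0.714^2 = 0.0204855
  k=6: C(7,6)·0.286^6·0.714^1 = 0.0027352
Total = 0.1084574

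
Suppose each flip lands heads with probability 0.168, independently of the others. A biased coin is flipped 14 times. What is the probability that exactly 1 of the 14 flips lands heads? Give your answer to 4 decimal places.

X ~ Binomial(n=14, p=0.168).
P(X=1) = C(14,1) · p^1 · (1−p)^13
= 14 · 0.168 · 0.091538 = 0.215298

0.2153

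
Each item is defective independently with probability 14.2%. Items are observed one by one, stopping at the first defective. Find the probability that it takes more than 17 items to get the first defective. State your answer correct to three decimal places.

0.074

Y = number of items to the first success; geometric, p = 0.142.
P(Y > 17) = P(first 17 all fail) = (1−p)^17 = 0.07401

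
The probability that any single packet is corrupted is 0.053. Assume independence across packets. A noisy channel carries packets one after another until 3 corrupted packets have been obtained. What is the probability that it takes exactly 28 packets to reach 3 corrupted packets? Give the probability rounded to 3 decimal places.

Y = trial on which the third success occurs; negative binomial, r=3, p=0.053.
P(Y=28) = C(27,2) · p^3 · (1−p)^25
= 351 · 0.00014888 · 0.2563 = 0.01339

0.013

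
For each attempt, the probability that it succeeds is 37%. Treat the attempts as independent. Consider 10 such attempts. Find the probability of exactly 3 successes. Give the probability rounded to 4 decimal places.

X ~ Binomial(n=10, p=0.37).
P(X=3) = C(10,3) · p^3 · (1−p)^7
= 120 · 0.050653 · 0.03939 = 0.239425

0.2394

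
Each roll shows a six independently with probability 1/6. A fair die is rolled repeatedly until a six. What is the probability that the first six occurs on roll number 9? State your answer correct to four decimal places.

Geometric (trials to first success), p = 0.166667.
P(Y = 9) = (1−p)^8 · p = 0.23257 · 0.166667 = 0.038761

0.0388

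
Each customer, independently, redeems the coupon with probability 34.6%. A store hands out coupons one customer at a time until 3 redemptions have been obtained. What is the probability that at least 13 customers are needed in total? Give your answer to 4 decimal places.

0.1581

Needing more than 12 customers ⇔ fewer than 3 successes in the first 12. With X ~ Binomial(12, 0.346), P(Y > 12) = P(X ≤ 2).
  k=0: C(12,0)·0.346^0·0.654^12 = 0.006123
  k=1: C(12,1)·0.346^1·0.654^11 = 0.038870
  k=2: C(12,2)·0.346^2·0.654^10 = 0.113103
P(X ≤ 2) = 0.158095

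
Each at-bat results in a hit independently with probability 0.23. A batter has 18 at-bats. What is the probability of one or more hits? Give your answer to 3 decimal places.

P(at least one) = 1 − P(none) = 1 − (1 − 0.23)^18
= 1 − 0.00905 = 0.99095

0.991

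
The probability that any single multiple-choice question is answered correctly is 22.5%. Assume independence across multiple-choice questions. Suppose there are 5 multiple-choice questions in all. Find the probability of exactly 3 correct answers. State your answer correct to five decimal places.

X ~ Binomial(n=5, p=0.225).
P(X=3) = C(5,3) · p^3 · (1−p)^2
= 10 · 0.011391 · 0.60062 = 0.0684149

0.06841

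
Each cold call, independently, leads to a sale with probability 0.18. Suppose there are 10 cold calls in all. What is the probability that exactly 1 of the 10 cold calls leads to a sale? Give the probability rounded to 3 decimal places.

X ~ Binomial(n=10, p=0.18).
P(X=1) = C(10,1) · p^1 · (1−p)^9
= 10 · 0.18 · 0.16762 = 0.30172

0.302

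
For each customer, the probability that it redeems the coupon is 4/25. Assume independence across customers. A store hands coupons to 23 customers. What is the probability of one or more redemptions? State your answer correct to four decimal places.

0.9819

P(at least one) = 1 − P(none) = 1 − (1 − 0.16)^23
= 1 − 0.018131 = 0.981869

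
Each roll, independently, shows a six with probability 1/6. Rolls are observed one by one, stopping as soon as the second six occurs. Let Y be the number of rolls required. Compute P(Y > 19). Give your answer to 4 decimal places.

0.1502

Needing more than 19 rolls ⇔ fewer than 2 successes in the first 19. With X ~ Binomial(19, 0.166667), P(Y > 19) = P(X ≤ 1).
  k=0: C(19,0)·0.166667^0·0.833333^19 = 0.031301
  k=1: C(19,1)·0.166667^1·0.833333^18 = 0.118943
P(X ≤ 1) = 0.150244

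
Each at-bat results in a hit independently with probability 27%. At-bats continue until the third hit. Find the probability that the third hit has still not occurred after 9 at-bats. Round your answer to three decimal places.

0.545

Needing more than 9 at-bats ⇔ fewer than 3 successes in the first 9. With X ~ Binomial(9, 0.27), P(Y > 9) = P(X ≤ 2).
  k=0: C(9,0)·0.27^0·0.73^9 = 0.05887
  k=1: C(9,1)·0.27^1·0.73^8 = 0.19597
  k=2: C(9,2)·0.27^2·0.73^7 = 0.28993
P(X ≤ 2) = 0.54477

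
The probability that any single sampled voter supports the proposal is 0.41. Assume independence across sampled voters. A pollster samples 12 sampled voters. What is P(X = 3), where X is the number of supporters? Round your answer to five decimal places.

X ~ Binomial(n=12, p=0.41).
P(X=3) = C(12,3) · p^3 · (1−p)^9
= 220 · 0.068921 · 0.008663 = 0.1313537

0.13135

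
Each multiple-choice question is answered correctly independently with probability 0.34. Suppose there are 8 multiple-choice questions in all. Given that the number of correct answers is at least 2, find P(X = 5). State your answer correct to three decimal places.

X ~ Binomial(8, 0.34). Want P(X=5 | X≥2) = P(X=5) / P(X≥2).
P(X=5) = C(8,5)·0.34^5·0.66^3 = 0.07315
P(X≥2) = 1 − 0.03600 − 0.14838 = 0.81562
Ratio = 0.07315 / 0.81562 = 0.08969

0.090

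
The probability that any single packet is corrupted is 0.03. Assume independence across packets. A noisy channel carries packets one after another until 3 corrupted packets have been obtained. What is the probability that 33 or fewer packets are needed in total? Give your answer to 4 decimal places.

0.0756

Finishing within 33 packets ⇔ at least 3 successes in the first 33. With X ~ Binomial(33, 0.03), P(Y ≤ 33) = 1 − P(X ≤ 2).
  k=0: C(33,0)·0.03^0·0.97^33 = 0.365988
  k=1: C(33,1)·0.03^1·0.97^32 = 0.373534
  k=2: C(33,2)·0.03^2·0.97^31 = 0.184842
1 − 0.924365 = 0.075635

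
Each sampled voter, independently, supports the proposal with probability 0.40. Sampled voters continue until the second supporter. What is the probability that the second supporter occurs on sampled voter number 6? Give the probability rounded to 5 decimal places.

Y = trial on which the second success occurs; negative binomial, r=2, p=0.40.
P(Y=6) = C(5,1) · p^2 · (1−p)^4
= 5 · 0.16 · 0.1296 = 0.1036800

0.10368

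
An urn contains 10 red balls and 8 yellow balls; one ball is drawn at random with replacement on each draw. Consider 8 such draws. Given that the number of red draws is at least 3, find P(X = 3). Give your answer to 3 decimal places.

X ~ Binomial(8, 0.555556). Want P(X=3 | X≥3) = P(X=3) / P(X≥3).
P(X=3) = C(8,3)·0.555556^3·0.444444^5 = 0.16652
P(X≥3) = 1 − 0.00152 − 0.01522 − 0.06661 = 0.91665
Ratio = 0.16652 / 0.91665 = 0.18166

0.182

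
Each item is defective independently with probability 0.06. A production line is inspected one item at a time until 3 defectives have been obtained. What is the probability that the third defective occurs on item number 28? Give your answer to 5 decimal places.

Y = trial on which the third success occurs; negative binomial, r=3, p=0.06.
P(Y=28) = C(27,2) · p^3 · (1−p)^25
= 351 · 0.000216 · 0.21291 = 0.0161420

0.01614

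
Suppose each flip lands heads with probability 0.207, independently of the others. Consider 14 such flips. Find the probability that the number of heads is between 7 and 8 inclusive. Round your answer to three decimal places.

0.014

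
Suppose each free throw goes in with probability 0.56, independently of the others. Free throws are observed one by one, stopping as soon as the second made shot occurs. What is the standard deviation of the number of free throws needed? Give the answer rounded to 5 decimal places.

1.67515

Y = total free throws until the second success; negative binomial with r=2, p=0.56.
SD(Y) = √[r(1−p)/p²] = √(2.8061224) = 1.6751485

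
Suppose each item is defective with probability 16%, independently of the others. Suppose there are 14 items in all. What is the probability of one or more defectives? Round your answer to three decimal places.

0.913

P(at least one) = 1 − P(none) = 1 − (1 − 0.16)^14
= 1 − 0.08708 = 0.91292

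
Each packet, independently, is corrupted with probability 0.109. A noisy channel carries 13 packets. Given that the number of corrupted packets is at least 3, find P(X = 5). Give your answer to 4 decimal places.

0.0486

X ~ Binomial(13, 0.109). Want P(X=5 | X≥3) = P(X=5) / P(X≥3).
P(X=5) = C(13,5)·0.109^5·0.891^8 = 0.007866
P(X≥3) = 1 − 0.223054 − 0.354734 − 0.260377 = 0.161836
Ratio = 0.007866 / 0.161836 = 0.048603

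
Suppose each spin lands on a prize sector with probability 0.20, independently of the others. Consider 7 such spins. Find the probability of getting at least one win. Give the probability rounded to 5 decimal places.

0.79028

P(at least one) = 1 − P(none) = 1 − (1 − 0.20)^7
= 1 − 0.2097152 = 0.7902848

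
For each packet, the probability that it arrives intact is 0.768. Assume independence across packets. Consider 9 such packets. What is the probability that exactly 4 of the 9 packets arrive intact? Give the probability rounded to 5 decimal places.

0.02946

X ~ Binomial(n=9, p=0.768).
P(X=4) = C(9,4) · p^4 · (1−p)^5
= 126 · 0.34789 · 0.00067211 = 0.0294615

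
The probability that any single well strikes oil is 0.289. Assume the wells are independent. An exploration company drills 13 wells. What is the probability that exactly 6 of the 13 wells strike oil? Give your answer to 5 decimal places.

X ~ Binomial(n=13, p=0.289).
P(X=6) = C(13,6) · p^6 · (1−p)^7
= 1716 · 0.00058262 · 0.091852 = 0.0918315

0.09183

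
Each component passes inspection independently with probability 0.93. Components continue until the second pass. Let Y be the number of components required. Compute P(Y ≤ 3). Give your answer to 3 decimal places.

0.986

Finishing within 3 components ⇔ at least 2 successes in the first 3. With X ~ Binomial(3, 0.93), P(Y ≤ 3) = 1 − P(X ≤ 1).
  k=0: C(3,0)·0.93^0·0.07^3 = 0.00034
  k=1: C(3,1)·0.93^1·0.07^2 = 0.01367
1 − 0.01401 = 0.98599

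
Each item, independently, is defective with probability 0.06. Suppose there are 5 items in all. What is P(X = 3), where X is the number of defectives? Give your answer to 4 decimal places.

0.0019

X ~ Binomial(n=5, p=0.06).
P(X=3) = C(5,3) · p^3 · (1−p)^2
= 10 · 0.000216 · 0.8836 = 0.001909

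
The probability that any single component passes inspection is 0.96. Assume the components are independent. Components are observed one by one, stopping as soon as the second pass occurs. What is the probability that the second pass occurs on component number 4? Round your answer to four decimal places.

Y = trial on which the second success occurs; negative binomial, r=2, p=0.96.
P(Y=4) = C(3,1) · p^2 · (1−p)^2
= 3 · 0.9216 · 0.0016 = 0.004424

0.0044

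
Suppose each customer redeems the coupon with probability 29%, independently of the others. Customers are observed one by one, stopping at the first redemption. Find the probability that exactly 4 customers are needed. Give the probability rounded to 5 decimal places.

0.10379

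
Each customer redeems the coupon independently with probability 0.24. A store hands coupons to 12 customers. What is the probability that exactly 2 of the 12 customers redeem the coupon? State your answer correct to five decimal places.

X ~ Binomial(n=12, p=0.24).
P(X=2) = C(12,2) · p^2 · (1−p)^10
= 66 · 0.0576 · 0.064289 = 0.2444006

0.24440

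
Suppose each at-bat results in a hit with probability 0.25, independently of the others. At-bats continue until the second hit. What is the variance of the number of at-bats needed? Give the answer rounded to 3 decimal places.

24.000

Y = total at-bats until the second success; negative binomial with r=2, p=0.25.
Var(Y) = r(1−p)/p² = 2·0.75 / 0.25² = 24.00000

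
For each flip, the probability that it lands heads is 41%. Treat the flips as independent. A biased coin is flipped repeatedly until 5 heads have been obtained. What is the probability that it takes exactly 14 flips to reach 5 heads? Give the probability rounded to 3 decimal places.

0.072

Y = trial on which the fifth success occurs; negative binomial, r=5, p=0.41.
P(Y=14) = C(13,4) · p^5 · (1−p)^9
= 715 · 0.011586 · 0.008663 = 0.07176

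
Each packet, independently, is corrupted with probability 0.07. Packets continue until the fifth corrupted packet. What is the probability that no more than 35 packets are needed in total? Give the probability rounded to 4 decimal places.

Finishing within 35 packets ⇔ at least 5 successes in the first 35. With X ~ Binomial(35, 0.07), P(Y ≤ 35) = 1 − P(X ≤ 4).
  k=0: C(35,0)·0.07^0·0.93^35 = 0.078868
  k=1: C(35,1)·0.07^1·0.93^34 = 0.207772
  k=2: C(35,2)·0.07^2·0.93^33 = 0.265858
  k=3: C(35,3)·0.07^3·0.93^32 = 0.220119
  k=4: C(35,4)·0.07^4·0.93^31 = 0.132545
1 − 0.905163 = 0.094837

0.0948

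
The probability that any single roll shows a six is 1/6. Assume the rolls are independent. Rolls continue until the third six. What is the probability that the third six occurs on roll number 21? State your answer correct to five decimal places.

0.03304

Y = trial on which the third success occurs; negative binomial, r=3, p=0.166667.
P(Y=21) = C(20,2) · p^3 · (1−p)^18
= 190 · 0.0046296 · 0.037561 = 0.0330398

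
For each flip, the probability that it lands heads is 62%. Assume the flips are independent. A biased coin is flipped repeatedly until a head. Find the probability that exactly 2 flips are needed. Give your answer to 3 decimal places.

0.236

Geometric (trials to first success), p = 0.62.
P(Y = 2) = (1−p)^1 · p = 0.38 · 0.62 = 0.23560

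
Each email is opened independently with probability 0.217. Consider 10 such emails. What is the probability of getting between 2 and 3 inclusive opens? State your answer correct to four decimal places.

X ~ Binomial(10, 0.217); P(2 ≤ X ≤ 3) = Σ C(10,k) p^k (1−p)^(10−k) over k:
  k=2: C(10,2)·0.217^2·0.783^8 = 0.299382
  k=3: C(10,3)·0.217^3·0.783^7 = 0.221255
Total = 0.520637

0.5206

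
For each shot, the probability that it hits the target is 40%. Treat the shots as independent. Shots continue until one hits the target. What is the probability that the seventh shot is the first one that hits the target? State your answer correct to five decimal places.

Geometric (trials to first success), p = 0.40.
P(Y = 7) = (1−p)^6 · p = 0.046656 · 0.40 = 0.0186624

0.01866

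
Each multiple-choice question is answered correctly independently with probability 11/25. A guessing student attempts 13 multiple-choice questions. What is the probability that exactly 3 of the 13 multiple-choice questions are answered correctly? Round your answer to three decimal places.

0.074

X ~ Binomial(n=13, p=0.44).
P(X=3) = C(13,3) · p^3 · (1−p)^10
= 286 · 0.085184 · 0.0030331 = 0.07389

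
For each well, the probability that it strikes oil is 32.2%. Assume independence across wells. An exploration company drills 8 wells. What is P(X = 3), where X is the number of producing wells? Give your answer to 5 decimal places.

0.26786

X ~ Binomial(n=8, p=0.322).
P(X=3) = C(8,3) · p^3 · (1−p)^5
= 56 · 0.033386 · 0.14327 = 0.2678577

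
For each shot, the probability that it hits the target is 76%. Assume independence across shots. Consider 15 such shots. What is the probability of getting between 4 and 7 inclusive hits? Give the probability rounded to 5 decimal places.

0.01347

X ~ Binomial(15, 0.76); P(4 ≤ X ≤ 7) = Σ C(15,k) p^k (1−p)^(15−k) over k:
  k=4: C(15,4)·0.76^4·0.24^11 = 0.0000693
  k=5: C(15,5)·0.76^5·0.24^10 = 0.0004828
  k=6: C(15,6)·0.76^6·0.24^9 = 0.0025479
  k=7: C(15,7)·0.76^7·0.24^8 = 0.0103737
Total = 0.0134737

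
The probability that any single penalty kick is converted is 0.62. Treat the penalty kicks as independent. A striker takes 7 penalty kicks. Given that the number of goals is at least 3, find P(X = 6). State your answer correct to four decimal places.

X ~ Binomial(7, 0.62). Want P(X=6 | X≥3) = P(X=6) / P(X≥3).
P(X=6) = C(7,6)·0.62^6·0.38^1 = 0.151089
P(X≥3) = 1 − 0.001144 − 0.013067 − 0.063962 = 0.921827
Ratio = 0.151089 / 0.921827 = 0.163901

0.1639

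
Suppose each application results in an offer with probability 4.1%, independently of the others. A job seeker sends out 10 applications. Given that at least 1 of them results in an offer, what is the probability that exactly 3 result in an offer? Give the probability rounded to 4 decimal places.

0.0180

X ~ Binomial(10, 0.041). Want P(X=3 | X≥1) = P(X=3) / P(X≥1).
P(X=3) = C(10,3)·0.041^3·0.959^7 = 0.006170
P(X≥1) = 1 − 0.657940 = 0.342060
Ratio = 0.006170 / 0.342060 = 0.018037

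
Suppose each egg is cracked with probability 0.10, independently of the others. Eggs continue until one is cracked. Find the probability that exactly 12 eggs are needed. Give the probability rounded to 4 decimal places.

0.0314

Geometric (trials to first success), p = 0.10.
P(Y = 12) = (1−p)^11 · p = 0.31381 · 0.10 = 0.031381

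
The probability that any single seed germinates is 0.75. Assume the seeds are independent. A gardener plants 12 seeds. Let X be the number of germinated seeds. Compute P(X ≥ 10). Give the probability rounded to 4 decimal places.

0.3907

X ~ Binomial(12, 0.75); P(X ≥ 10) = Σ C(12,k) p^k (1−p)^(12−k) over k:
  k=10: C(12,10)·0.75^10·0.25^2 = 0.232293
  k=11: C(12,11)·0.75^11·0.25^1 = 0.126705
  k=12: C(12,12)·0.75^12·0.25^0 = 0.031676
Total = 0.390675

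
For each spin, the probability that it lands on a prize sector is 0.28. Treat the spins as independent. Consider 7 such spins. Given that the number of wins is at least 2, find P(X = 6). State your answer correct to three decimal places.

0.004

X ~ Binomial(7, 0.28). Want P(X=6 | X≥2) = P(X=6) / P(X≥2).
P(X=6) = C(7,6)·0.28^6·0.72^1 = 0.00243
P(X≥2) = 1 − 0.10031 − 0.27306 = 0.62664
Ratio = 0.00243 / 0.62664 = 0.00388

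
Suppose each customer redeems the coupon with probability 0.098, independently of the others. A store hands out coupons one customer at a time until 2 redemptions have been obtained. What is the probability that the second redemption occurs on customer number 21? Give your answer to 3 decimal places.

0.027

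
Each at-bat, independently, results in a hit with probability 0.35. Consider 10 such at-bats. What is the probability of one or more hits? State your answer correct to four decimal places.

0.9865

P(at least one) = 1 − P(none) = 1 − (1 − 0.35)^10
= 1 − 0.013463 = 0.986537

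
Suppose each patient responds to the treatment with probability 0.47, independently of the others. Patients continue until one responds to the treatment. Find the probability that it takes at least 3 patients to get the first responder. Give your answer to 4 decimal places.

0.2809

Y = number of patients to the first success; geometric, p = 0.47.
P(Y > 2) = P(first 2 all fail) = (1−p)^2 = 0.280900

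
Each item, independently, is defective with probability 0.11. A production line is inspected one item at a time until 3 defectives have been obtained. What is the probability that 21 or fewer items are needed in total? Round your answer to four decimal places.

Finishing within 21 items ⇔ at least 3 successes in the first 21. With X ~ Binomial(21, 0.11), P(Y ≤ 21) = 1 − P(X ≤ 2).
  k=0: C(21,0)·0.11^0·0.89^21 = 0.086535
  k=1: C(21,1)·0.11^1·0.89^20 = 0.224601
  k=2: C(21,2)·0.11^2·0.89^19 = 0.277597
1 − 0.588733 = 0.411267

0.4113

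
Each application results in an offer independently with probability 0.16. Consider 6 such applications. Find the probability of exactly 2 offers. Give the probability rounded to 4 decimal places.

0.1912

X ~ Binomial(n=6, p=0.16).
P(X=2) = C(6,2) · p^2 · (1−p)^4
= 15 · 0.0256 · 0.49787 = 0.191183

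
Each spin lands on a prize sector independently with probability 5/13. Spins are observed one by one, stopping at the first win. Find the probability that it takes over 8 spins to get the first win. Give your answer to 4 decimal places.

0.0206

Y = number of spins to the first success; geometric, p = 0.384615.
P(Y > 8) = P(first 8 all fail) = (1−p)^8 = 0.020567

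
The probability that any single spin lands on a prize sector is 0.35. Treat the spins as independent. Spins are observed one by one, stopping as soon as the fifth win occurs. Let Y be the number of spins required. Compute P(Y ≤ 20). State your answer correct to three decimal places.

0.882

Finishing within 20 spins ⇔ at least 5 successes in the first 20. With X ~ Binomial(20, 0.35), P(Y ≤ 20) = 1 − P(X ≤ 4).
  k=0: C(20,0)·0.35^0·0.65^20 = 0.00018
  k=1: C(20,1)·0.35^1·0.65^19 = 0.00195
  k=2: C(20,2)·0.35^2·0.65^18 = 0.00998
  k=3: C(20,3)·0.35^3·0.65^17 = 0.03226
  k=4: C(20,4)·0.35^4·0.65^16 = 0.07382
1 − 0.11820 = 0.88180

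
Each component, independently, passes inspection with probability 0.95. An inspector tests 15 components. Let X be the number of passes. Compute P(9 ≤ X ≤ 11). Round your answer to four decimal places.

X ~ Binomial(15, 0.95); P(9 ≤ X ≤ 11) = Σ C(15,k) p^k (1−p)^(15−k) over k:
  k=9: C(15,9)·0.95^9·0.05^6 = 0.000049
  k=10: C(15,10)·0.95^10·0.05^5 = 0.000562
  k=11: C(15,11)·0.95^11·0.05^4 = 0.004853
Total = 0.005464

0.0055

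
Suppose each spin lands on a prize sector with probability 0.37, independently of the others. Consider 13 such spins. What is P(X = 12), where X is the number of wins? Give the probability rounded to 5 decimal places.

0.00005

X ~ Binomial(n=13, p=0.37).
P(X=12) = C(13,12) · p^12 · (1−p)^1
= 13 · 6.583e-06 · 0.63 = 0.0000539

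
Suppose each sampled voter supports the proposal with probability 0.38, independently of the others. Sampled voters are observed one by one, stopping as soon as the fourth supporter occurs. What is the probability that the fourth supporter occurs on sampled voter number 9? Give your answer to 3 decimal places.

Y = trial on which the fourth success occurs; negative binomial, r=4, p=0.38.
P(Y=9) = C(8,3) · p^4 · (1−p)^5
= 56 · 0.020851 · 0.091613 = 0.10697

0.107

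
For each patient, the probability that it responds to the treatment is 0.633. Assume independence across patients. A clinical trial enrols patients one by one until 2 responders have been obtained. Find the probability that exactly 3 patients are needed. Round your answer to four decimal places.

0.2941

Y = trial on which the second success occurs; negative binomial, r=2, p=0.633.
P(Y=3) = C(2,1) · p^2 · (1−p)^1
= 2 · 0.40069 · 0.367 = 0.294106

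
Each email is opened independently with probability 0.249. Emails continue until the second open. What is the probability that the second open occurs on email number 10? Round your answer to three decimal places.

0.056

Y = trial on which the second success occurs; negative binomial, r=2, p=0.249.
P(Y=10) = C(9,1) · p^2 · (1−p)^8
= 9 · 0.062001 · 0.10119 = 0.05646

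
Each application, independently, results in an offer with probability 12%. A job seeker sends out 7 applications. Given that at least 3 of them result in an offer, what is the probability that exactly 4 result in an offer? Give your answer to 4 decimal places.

X ~ Binomial(7, 0.12). Want P(X=4 | X≥3) = P(X=4) / P(X≥3).
P(X=4) = C(7,4)·0.12^4·0.88^3 = 0.004946
P(X≥3) = 1 − 0.408676 − 0.390099 − 0.159586 = 0.041639
Ratio = 0.004946 / 0.041639 = 0.118780

0.1188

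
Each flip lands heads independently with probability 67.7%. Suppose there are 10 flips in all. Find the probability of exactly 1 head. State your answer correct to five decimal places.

X ~ Binomial(n=10, p=0.677).
P(X=1) = C(10,1) · p^1 · (1−p)^9
= 10 · 0.677 · 3.8267e-05 = 0.0002591

0.00026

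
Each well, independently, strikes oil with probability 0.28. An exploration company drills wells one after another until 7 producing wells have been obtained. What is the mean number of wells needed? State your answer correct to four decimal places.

25.0000

Y = total wells until the seventh success; negative binomial with r=7, p=0.28.
E[Y] = r / p = 7 / 0.28 = 25.000000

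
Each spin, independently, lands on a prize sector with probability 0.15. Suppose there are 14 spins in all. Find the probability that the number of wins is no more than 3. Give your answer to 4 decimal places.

0.8535

X ~ Binomial(14, 0.15); P(X ≤ 3) = Σ C(14,k) p^k (1−p)^(14−k) over k:
  k=0: C(14,0)·0.15^0·0.85^14 = 0.102770
  k=1: C(14,1)·0.15^1·0.85^13 = 0.253902
  k=2: C(14,2)·0.15^2·0.85^12 = 0.291240
  k=3: C(14,3)·0.15^3·0.85^11 = 0.205581
Total = 0.853492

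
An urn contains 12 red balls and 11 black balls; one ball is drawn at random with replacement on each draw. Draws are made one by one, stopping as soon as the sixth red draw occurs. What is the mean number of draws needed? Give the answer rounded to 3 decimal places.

11.500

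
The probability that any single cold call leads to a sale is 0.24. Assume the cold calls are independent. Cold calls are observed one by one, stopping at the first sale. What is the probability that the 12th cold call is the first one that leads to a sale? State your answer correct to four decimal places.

0.0117

Geometric (trials to first success), p = 0.24.
P(Y = 12) = (1−p)^11 · p = 0.04886 · 0.24 = 0.011726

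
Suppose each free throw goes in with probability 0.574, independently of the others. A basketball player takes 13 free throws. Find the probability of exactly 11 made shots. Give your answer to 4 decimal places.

0.0315

X ~ Binomial(n=13, p=0.574).
P(X=11) = C(13,11) · p^11 · (1−p)^2
= 78 · 0.0022286 · 0.18148 = 0.031546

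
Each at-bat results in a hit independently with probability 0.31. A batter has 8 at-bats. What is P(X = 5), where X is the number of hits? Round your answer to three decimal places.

0.053

X ~ Binomial(n=8, p=0.31).
P(X=5) = C(8,5) · p^5 · (1−p)^3
= 56 · 0.0028629 · 0.32851 = 0.05267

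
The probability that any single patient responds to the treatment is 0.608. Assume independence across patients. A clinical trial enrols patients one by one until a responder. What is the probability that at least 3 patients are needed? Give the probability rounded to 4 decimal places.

0.1537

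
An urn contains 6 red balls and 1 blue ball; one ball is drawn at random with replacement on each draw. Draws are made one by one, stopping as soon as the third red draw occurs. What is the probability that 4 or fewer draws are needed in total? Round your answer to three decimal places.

0.900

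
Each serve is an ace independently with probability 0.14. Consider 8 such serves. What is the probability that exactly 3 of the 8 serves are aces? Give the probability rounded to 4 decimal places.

X ~ Binomial(n=8, p=0.14).
P(X=3) = C(8,3) · p^3 · (1−p)^5
= 56 · 0.002744 · 0.47043 = 0.072288

0.0723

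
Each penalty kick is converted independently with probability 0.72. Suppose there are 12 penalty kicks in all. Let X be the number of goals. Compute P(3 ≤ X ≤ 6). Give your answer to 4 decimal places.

X ~ Binomial(12, 0.72); P(3 ≤ X ≤ 6) = Σ C(12,k) p^k (1−p)^(12−k) over k:
  k=3: C(12,3)·0.72^3·0.28^9 = 0.000869
  k=4: C(12,4)·0.72^4·0.28^8 = 0.005026
  k=5: C(12,5)·0.72^5·0.28^7 = 0.020677
  k=6: C(12,6)·0.72^6·0.28^6 = 0.062032
Total = 0.088604

0.0886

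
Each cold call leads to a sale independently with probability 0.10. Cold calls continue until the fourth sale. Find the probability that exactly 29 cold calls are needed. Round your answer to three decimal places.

0.024

Y = trial on which the fourth success occurs; negative binomial, r=4, p=0.10.
P(Y=29) = C(28,3) · p^4 · (1−p)^25
= 3276 · 0.0001 · 0.07179 = 0.02352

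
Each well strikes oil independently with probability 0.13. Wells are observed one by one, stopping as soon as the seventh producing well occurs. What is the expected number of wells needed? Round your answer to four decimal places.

53.8462

Y = total wells until the seventh success; negative binomial with r=7, p=0.13.
E[Y] = r / p = 7 / 0.13 = 53.846154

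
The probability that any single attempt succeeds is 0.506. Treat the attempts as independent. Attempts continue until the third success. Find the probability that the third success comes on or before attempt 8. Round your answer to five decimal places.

0.86320

Finishing within 8 attempts ⇔ at least 3 successes in the first 8. With X ~ Binomial(8, 0.506), P(Y ≤ 8) = 1 − P(X ≤ 2).
  k=0: C(8,0)·0.506^0·0.494^8 = 0.0035466
  k=1: C(8,1)·0.506^1·0.494^7 = 0.0290622
  k=2: C(8,2)·0.506^2·0.494^6 = 0.1041887
1 − 0.1367976 = 0.8632024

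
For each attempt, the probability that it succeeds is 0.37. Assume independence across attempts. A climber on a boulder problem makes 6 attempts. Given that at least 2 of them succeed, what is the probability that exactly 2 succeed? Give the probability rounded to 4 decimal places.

0.4511

X ~ Binomial(6, 0.37). Want P(X=2 | X≥2) = P(X=2) / P(X≥2).
P(X=2) = C(6,2)·0.37^2·0.63^4 = 0.323487
P(X≥2) = 1 − 0.062524 − 0.220321 = 0.717156
Ratio = 0.323487 / 0.717156 = 0.451070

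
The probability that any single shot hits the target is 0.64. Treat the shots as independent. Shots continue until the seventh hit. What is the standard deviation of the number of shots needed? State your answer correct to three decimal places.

Y = total shots until the seventh success; negative binomial with r=7, p=0.64.
SD(Y) = √[r(1−p)/p²] = √(6.15234) = 2.48039

2.480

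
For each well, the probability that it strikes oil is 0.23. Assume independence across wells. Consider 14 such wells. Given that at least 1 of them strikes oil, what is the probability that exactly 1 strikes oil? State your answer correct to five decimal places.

0.11055

X ~ Binomial(14, 0.23). Want P(X=1 | X≥1) = P(X=1) / P(X≥1).
P(X=1) = C(14,1)·0.23^1·0.77^13 = 0.1077049
P(X≥1) = 1 − 0.0257555 = 0.9742445
Ratio = 0.1077049 / 0.9742445 = 0.1105522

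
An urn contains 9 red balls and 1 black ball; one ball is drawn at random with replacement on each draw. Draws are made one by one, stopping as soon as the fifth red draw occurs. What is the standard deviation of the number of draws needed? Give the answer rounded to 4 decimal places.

0.7857

Y = total draws until the fifth success; negative binomial with r=5, p=0.90.
SD(Y) = √[r(1−p)/p²] = √(0.617284) = 0.785674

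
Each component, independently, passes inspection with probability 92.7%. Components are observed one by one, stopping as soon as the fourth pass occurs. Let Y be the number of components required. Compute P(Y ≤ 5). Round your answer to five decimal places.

Finishing within 5 components ⇔ at least 4 successes in the first 5. With X ~ Binomial(5, 0.927), P(Y ≤ 5) = 1 − P(X ≤ 3).
  k=0: C(5,0)·0.927^0·0.073^5 = 0.0000021
  k=1: C(5,1)·0.927^1·0.073^4 = 0.0001316
  k=2: C(5,2)·0.927^2·0.073^3 = 0.0033429
  k=3: C(5,3)·0.927^3·0.073^2 = 0.0424507
1 − 0.0459273 = 0.9540727

0.95407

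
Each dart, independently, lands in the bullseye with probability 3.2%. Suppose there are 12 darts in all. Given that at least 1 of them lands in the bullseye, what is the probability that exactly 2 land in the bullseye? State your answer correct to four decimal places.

X ~ Binomial(12, 0.032). Want P(X=2 | X≥1) = P(X=2) / P(X≥1).
P(X=2) = C(12,2)·0.032^2·0.968^10 = 0.048820
P(X≥1) = 1 − 0.676868 = 0.323132
Ratio = 0.048820 / 0.323132 = 0.151084

0.1511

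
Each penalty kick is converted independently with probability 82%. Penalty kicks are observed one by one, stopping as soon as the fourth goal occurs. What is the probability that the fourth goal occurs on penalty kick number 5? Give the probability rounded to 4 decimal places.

0.3255

Y = trial on which the fourth success occurs; negative binomial, r=4, p=0.82.
P(Y=5) = C(4,3) · p^4 · (1−p)^1
= 4 · 0.45212 · 0.18 = 0.325528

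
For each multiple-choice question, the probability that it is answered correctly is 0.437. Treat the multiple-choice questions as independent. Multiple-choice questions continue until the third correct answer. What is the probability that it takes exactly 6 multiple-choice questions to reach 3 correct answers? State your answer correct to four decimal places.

0.1489

Y = trial on which the third success occurs; negative binomial, r=3, p=0.437.
P(Y=6) = C(5,2) · p^3 · (1−p)^3
= 10 · 0.083453 · 0.17845 = 0.148926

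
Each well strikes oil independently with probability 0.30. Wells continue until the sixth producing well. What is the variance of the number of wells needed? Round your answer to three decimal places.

46.667

Y = total wells until the sixth success; negative binomial with r=6, p=0.30.
Var(Y) = r(1−p)/p² = 6·0.70 / 0.30² = 46.66667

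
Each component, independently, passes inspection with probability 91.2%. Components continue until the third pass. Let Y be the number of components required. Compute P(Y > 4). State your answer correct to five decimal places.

0.04119

Needing more than 4 components ⇔ fewer than 3 successes in the first 4. With X ~ Binomial(4, 0.912), P(Y > 4) = P(X ≤ 2).
  k=0: C(4,0)·0.912^0·0.088^4 = 0.0000600
  k=1: C(4,1)·0.912^1·0.088^3 = 0.0024860
  k=2: C(4,2)·0.912^2·0.088^2 = 0.0386462
P(X ≤ 2) = 0.0411921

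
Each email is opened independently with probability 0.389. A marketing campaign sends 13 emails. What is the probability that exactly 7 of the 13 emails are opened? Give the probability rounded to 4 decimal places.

0.1203

X ~ Binomial(n=13, p=0.389).
P(X=7) = C(13,7) · p^7 · (1−p)^6
= 1716 · 0.0013479 · 0.052029 = 0.120340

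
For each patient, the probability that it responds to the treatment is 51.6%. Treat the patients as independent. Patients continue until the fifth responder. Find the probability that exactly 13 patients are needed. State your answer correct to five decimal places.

0.05453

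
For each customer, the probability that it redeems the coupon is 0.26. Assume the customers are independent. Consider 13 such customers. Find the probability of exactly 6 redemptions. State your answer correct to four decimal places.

X ~ Binomial(n=13, p=0.26).
P(X=6) = C(13,6) · p^6 · (1−p)^7
= 1716 · 0.00030892 · 0.12151 = 0.064414

0.0644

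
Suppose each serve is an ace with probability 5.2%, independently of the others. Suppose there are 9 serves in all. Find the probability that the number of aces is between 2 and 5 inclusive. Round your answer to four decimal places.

0.0763

X ~ Binomial(9, 0.052); P(2 ≤ X ≤ 5) = Σ C(9,k) p^k (1−p)^(9−k) over k:
  k=2: C(9,2)·0.052^2·0.948^7 = 0.066983
  k=3: C(9,3)·0.052^3·0.948^6 = 0.008573
  k=4: C(9,4)·0.052^4·0.948^5 = 0.000705
  k=5: C(9,5)·0.052^5·0.948^4 = 0.000039
Total = 0.076301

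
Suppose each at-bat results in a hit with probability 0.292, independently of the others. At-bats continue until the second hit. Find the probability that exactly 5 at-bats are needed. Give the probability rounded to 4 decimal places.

0.1210

Y = trial on which the second success occurs; negative binomial, r=2, p=0.292.
P(Y=5) = C(4,1) · p^2 · (1−p)^3
= 4 · 0.085264 · 0.35489 = 0.121039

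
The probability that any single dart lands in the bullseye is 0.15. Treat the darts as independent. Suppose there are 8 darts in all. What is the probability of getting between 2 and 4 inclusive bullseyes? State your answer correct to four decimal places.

X ~ Binomial(8, 0.15); P(2 ≤ X ≤ 4) = Σ C(8,k) p^k (1−p)^(8−k) over k:
  k=2: C(8,2)·0.15^2·0.85^6 = 0.237604
  k=3: C(8,3)·0.15^3·0.85^5 = 0.083860
  k=4: C(8,4)·0.15^4·0.85^4 = 0.018499
Total = 0.339963

0.3400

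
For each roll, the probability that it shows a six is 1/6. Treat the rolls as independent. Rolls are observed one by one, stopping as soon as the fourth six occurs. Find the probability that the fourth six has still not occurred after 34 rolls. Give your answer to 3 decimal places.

0.159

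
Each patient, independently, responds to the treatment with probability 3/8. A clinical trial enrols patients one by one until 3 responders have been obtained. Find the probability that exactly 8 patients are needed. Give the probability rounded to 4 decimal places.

0.1056

Y = trial on which the third success occurs; negative binomial, r=3, p=0.375.
P(Y=8) = C(7,2) · p^3 · (1−p)^5
= 21 · 0.052734 · 0.095367 = 0.105612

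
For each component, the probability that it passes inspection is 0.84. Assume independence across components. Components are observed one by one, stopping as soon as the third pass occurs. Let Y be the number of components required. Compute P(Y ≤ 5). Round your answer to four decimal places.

0.9682

Finishing within 5 components ⇔ at least 3 successes in the first 5. With X ~ Binomial(5, 0.84), P(Y ≤ 5) = 1 − P(X ≤ 2).
  k=0: C(5,0)·0.84^0·0.16^5 = 0.000105
  k=1: C(5,1)·0.84^1·0.16^4 = 0.002753
  k=2: C(5,2)·0.84^2·0.16^3 = 0.028901
1 − 0.031759 = 0.968241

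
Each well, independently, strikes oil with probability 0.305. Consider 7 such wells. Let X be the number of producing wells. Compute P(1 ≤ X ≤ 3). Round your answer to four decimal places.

X ~ Binomial(7, 0.305); P(1 ≤ X ≤ 3) = Σ C(7,k) p^k (1−p)^(7−k) over k:
  k=1: C(7,1)·0.305^1·0.695^6 = 0.240606
  k=2: C(7,2)·0.305^2·0.695^5 = 0.316769
  k=3: C(7,3)·0.305^3·0.695^4 = 0.231690
Total = 0.789065

0.7891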